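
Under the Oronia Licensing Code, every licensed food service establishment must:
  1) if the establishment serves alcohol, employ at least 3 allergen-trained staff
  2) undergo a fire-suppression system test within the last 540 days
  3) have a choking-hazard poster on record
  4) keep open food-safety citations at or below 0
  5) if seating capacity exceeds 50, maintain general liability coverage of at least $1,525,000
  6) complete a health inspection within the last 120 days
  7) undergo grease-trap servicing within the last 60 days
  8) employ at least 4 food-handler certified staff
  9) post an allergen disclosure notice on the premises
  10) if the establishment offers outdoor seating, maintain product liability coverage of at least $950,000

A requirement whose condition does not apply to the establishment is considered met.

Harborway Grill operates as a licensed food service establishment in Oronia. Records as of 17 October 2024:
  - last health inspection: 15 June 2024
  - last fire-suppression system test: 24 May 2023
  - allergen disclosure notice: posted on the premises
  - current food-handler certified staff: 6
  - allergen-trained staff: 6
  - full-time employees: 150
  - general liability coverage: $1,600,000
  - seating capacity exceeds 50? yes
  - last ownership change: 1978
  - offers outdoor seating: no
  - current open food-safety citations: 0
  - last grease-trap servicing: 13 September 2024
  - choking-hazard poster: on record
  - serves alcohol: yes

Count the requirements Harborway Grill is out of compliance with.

1

1. condition 'serves alcohol' holds; allergen-trained staff 6 ≥ 3 → met
2. fire-suppression system test 512 days ago vs limit 540 → met
3. choking-hazard poster present → met
4. open food-safety citations 0 ≤ 0 → met
5. condition 'seating capacity exceeds 50' holds; general liability coverage $1,600,000 ≥ $1,525,000 → met
6. health inspection 124 days ago vs limit 120 → not met
7. grease-trap servicing 34 days ago vs limit 60 → met
8. food-handler certified staff 6 ≥ 4 → met
9. allergen disclosure notice present → met
10. condition 'offers outdoor seating' does not hold → requirement n/a → met
Not met: 1 of 10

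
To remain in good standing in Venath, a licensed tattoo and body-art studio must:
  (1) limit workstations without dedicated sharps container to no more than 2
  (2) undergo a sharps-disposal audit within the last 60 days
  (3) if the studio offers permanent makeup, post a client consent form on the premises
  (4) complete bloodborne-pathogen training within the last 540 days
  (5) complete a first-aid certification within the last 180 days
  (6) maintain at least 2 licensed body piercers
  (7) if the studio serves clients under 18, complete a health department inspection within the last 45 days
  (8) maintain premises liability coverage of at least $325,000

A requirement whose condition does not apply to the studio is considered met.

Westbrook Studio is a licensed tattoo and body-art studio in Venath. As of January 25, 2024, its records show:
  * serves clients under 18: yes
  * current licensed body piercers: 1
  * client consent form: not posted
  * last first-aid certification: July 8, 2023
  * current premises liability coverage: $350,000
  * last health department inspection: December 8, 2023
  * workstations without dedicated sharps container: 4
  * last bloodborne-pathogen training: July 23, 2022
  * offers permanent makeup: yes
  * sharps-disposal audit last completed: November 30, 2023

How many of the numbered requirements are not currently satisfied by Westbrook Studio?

1. workstations without dedicated sharps container 4 > 2 → not met
2. sharps-disposal audit 56 days ago vs limit 60 → met
3. condition 'offers permanent makeup' holds; client consent form absent → not met
4. bloodborne-pathogen training 551 days ago vs limit 540 → not met
5. first-aid certification 201 days ago vs limit 180 → not met
6. licensed body piercers 1 < 2 → not met
7. condition 'serves clients under 18' holds; health department inspection 48 days ago vs limit 45 → not met
8. premises liability coverage $350,000 ≥ $325,000 → met
Not met: 6 of 8

6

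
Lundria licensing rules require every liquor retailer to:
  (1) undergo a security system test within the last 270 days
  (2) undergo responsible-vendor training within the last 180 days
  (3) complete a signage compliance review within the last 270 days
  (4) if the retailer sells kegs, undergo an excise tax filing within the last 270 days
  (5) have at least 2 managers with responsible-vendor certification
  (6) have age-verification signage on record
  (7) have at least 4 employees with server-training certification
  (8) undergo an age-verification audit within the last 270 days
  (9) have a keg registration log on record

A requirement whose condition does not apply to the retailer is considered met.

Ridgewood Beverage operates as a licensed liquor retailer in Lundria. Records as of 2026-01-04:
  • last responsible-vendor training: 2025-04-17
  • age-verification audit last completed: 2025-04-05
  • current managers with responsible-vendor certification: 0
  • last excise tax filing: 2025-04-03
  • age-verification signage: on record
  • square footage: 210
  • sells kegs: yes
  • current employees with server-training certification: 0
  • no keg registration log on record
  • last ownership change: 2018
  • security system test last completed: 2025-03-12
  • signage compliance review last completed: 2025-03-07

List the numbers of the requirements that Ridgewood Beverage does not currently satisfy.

1. security system test 298 days ago vs limit 270 → not met
2. responsible-vendor training 262 days ago vs limit 180 → not met
3. signage compliance review 303 days ago vs limit 270 → not met
4. condition 'sells kegs' holds; excise tax filing 276 days ago vs limit 270 → not met
5. managers with responsible-vendor certification 0 < 2 → not met
6. age-verification signage present → met
7. employees with server-training certification 0 < 4 → not met
8. age-verification audit 274 days ago vs limit 270 → not met
9. keg registration log absent → not met
Not met: 1, 2, 3, 4, 5, 7, 8, 9

1, 2, 3, 4, 5, 7, 8, 9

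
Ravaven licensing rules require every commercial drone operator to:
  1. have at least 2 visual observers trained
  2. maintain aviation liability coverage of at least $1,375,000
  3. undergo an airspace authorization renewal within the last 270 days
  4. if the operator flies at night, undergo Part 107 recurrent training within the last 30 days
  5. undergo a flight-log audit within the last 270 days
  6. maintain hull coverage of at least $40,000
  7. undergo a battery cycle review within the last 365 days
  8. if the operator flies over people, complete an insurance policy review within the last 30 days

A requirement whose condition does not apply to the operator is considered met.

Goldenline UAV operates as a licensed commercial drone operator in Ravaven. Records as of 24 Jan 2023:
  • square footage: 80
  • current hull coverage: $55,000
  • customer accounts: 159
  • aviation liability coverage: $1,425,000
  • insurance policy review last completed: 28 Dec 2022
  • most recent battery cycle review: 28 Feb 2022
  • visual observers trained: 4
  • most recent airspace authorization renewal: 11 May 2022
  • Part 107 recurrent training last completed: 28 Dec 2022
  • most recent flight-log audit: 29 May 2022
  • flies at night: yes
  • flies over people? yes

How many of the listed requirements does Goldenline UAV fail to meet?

0

1. visual observers trained 4 ≥ 2 → met
2. aviation liability coverage $1,425,000 ≥ $1,375,000 → met
3. airspace authorization renewal 258 days ago vs limit 270 → met
4. condition 'flies at night' holds; Part 107 recurrent training 27 days ago vs limit 30 → met
5. flight-log audit 240 days ago vs limit 270 → met
6. hull coverage $55,000 ≥ $40,000 → met
7. battery cycle review 330 days ago vs limit 365 → met
8. condition 'flies over people' holds; insurance policy review 27 days ago vs limit 30 → met
Not met: 0 of 8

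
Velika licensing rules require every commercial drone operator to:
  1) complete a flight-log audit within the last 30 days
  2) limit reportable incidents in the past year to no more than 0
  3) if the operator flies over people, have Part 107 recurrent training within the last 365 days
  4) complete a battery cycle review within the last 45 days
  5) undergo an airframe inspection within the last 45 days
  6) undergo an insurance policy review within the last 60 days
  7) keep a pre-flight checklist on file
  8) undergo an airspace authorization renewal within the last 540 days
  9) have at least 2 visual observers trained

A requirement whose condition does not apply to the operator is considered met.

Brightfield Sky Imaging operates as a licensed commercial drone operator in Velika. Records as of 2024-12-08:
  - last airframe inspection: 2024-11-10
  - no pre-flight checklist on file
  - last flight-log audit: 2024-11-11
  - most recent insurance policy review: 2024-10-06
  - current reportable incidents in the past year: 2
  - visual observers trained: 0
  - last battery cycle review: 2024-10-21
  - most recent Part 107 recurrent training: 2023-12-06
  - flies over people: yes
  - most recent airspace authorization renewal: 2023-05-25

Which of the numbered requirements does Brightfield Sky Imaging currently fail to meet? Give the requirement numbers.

2, 3, 4, 6, 7, 8, 9

1. flight-log audit 27 days ago vs limit 30 → met
2. reportable incidents in the past year 2 > 0 → not met
3. condition 'flies over people' holds; Part 107 recurrent training 368 days ago vs limit 365 → not met
4. battery cycle review 48 days ago vs limit 45 → not met
5. airframe inspection 28 days ago vs limit 45 → met
6. insurance policy review 63 days ago vs limit 60 → not met
7. pre-flight checklist absent → not met
8. airspace authorization renewal 563 days ago vs limit 540 → not met
9. visual observers trained 0 < 2 → not met
Not met: 2, 3, 4, 6, 7, 8, 9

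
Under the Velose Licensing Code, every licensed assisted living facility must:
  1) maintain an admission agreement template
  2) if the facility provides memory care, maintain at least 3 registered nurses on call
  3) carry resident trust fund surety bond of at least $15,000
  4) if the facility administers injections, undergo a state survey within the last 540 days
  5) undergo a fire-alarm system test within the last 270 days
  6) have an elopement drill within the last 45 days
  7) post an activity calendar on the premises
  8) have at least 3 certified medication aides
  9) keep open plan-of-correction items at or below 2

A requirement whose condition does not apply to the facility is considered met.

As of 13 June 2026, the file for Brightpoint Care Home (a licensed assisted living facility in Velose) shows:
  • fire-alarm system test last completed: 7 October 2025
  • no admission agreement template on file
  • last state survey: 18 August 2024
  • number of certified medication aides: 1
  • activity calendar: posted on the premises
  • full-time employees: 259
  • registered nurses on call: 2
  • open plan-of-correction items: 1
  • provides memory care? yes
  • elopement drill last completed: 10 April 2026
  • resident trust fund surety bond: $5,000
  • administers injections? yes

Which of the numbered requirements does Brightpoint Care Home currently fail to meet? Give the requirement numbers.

1. admission agreement template absent → not met
2. condition 'provides memory care' holds; registered nurses on call 2 < 3 → not met
3. resident trust fund surety bond $5,000 < $15,000 → not met
4. condition 'administers injections' holds; state survey 664 days ago vs limit 540 → not met
5. fire-alarm system test 249 days ago vs limit 270 → met
6. elopement drill 64 days ago vs limit 45 → not met
7. activity calendar present → met
8. certified medication aides 1 < 3 → not met
9. open plan-of-correction items 1 ≤ 2 → met
Not met: 1, 2, 3, 4, 6, 8

1, 2, 3, 4, 6, 8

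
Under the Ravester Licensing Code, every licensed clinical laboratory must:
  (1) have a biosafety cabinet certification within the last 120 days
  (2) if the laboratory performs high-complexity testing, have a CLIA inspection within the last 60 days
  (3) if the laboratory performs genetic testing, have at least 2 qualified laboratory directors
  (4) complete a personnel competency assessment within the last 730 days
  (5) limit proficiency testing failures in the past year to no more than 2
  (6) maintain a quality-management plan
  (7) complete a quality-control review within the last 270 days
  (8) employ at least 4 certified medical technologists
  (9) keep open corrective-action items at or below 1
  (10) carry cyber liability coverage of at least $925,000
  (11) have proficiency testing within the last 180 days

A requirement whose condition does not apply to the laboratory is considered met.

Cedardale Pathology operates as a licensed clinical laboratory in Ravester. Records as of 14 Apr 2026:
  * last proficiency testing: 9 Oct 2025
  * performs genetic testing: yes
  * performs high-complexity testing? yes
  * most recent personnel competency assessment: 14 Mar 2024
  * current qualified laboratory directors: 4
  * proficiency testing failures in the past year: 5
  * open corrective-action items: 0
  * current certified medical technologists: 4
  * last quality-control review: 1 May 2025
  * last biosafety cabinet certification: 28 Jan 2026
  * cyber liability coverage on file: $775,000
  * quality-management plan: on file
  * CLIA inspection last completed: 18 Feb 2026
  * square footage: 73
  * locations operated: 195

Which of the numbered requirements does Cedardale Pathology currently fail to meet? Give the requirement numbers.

4, 5, 7, 10, 11

1. biosafety cabinet certification 76 days ago vs limit 120 → met
2. condition 'performs high-complexity testing' holds; CLIA inspection 55 days ago vs limit 60 → met
3. condition 'performs genetic testing' holds; qualified laboratory directors 4 ≥ 2 → met
4. personnel competency assessment 761 days ago vs limit 730 → not met
5. proficiency testing failures in the past year 5 > 2 → not met
6. quality-management plan present → met
7. quality-control review 348 days ago vs limit 270 → not met
8. certified medical technologists 4 ≥ 4 → met
9. open corrective-action items 0 ≤ 1 → met
10. cyber liability coverage $775,000 < $925,000 → not met
11. proficiency testing 187 days ago vs limit 180 → not met
Not met: 4, 5, 7, 10, 11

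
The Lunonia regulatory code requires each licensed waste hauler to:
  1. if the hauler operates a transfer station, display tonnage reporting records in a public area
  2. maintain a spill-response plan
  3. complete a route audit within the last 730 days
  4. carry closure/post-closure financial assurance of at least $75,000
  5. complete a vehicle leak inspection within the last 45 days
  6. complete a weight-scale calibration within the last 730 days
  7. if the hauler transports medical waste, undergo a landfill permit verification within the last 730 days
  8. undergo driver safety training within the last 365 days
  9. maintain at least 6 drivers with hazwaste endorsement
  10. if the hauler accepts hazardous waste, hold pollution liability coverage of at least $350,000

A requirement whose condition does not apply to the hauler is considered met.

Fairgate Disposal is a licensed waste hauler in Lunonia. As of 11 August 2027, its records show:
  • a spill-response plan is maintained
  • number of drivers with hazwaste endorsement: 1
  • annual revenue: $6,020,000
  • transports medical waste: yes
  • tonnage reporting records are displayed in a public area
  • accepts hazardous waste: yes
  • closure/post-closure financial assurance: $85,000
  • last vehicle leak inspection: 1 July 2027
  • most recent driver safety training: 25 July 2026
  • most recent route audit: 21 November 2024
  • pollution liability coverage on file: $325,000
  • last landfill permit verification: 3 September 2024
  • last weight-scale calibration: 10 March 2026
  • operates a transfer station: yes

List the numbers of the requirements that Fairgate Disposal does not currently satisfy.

3, 7, 8, 9, 10

1. condition 'operates a transfer station' holds; tonnage reporting records present → met
2. spill-response plan present → met
3. route audit 993 days ago vs limit 730 → not met
4. closure/post-closure financial assurance $85,000 ≥ $75,000 → met
5. vehicle leak inspection 41 days ago vs limit 45 → met
6. weight-scale calibration 519 days ago vs limit 730 → met
7. condition 'transports medical waste' holds; landfill permit verification 1072 days ago vs limit 730 → not met
8. driver safety training 382 days ago vs limit 365 → not met
9. drivers with hazwaste endorsement 1 < 6 → not met
10. condition 'accepts hazardous waste' holds; pollution liability coverage $325,000 < $350,000 → not met
Not met: 3, 7, 8, 9, 10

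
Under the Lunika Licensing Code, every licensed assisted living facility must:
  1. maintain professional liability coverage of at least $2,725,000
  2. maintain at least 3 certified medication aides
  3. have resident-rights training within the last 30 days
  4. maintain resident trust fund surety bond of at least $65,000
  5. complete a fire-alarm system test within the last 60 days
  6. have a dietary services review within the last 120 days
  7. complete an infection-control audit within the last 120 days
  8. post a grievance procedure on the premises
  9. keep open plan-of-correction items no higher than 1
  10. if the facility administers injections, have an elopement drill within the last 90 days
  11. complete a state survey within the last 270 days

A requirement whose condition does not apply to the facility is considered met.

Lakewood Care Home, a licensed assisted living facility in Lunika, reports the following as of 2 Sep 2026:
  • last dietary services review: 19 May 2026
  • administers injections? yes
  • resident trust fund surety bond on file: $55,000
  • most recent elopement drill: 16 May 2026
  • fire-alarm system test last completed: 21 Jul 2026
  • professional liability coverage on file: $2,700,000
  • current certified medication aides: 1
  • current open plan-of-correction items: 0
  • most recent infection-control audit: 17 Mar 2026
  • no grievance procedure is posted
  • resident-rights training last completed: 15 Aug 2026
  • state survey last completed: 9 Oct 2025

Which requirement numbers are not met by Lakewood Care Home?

1, 2, 4, 7, 8, 10, 11

1. professional liability coverage $2,700,000 < $2,725,000 → not met
2. certified medication aides 1 < 3 → not met
3. resident-rights training 18 days ago vs limit 30 → met
4. resident trust fund surety bond $55,000 < $65,000 → not met
5. fire-alarm system test 43 days ago vs limit 60 → met
6. dietary services review 106 days ago vs limit 120 → met
7. infection-control audit 169 days ago vs limit 120 → not met
8. grievance procedure absent → not met
9. open plan-of-correction items 0 ≤ 1 → met
10. condition 'administers injections' holds; elopement drill 109 days ago vs limit 90 → not met
11. state survey 328 days ago vs limit 270 → not met
Not met: 1, 2, 4, 7, 8, 10, 11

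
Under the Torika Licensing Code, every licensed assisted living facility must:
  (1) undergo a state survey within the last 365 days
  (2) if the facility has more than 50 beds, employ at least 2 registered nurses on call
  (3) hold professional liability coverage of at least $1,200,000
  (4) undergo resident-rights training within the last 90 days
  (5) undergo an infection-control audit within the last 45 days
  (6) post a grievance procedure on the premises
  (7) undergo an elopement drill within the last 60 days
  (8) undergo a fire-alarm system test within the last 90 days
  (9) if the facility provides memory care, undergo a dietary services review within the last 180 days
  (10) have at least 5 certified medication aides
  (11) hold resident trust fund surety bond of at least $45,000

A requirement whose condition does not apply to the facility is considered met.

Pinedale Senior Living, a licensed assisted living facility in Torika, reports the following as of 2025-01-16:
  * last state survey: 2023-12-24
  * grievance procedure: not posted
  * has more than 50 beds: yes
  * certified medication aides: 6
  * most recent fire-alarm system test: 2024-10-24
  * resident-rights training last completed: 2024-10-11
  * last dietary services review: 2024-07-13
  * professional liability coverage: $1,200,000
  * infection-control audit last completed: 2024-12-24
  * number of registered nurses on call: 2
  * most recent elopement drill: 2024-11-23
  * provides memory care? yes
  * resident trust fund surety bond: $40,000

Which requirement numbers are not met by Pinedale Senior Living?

1. state survey 389 days ago vs limit 365 → not met
2. condition 'has more than 50 beds' holds; registered nurses on call 2 ≥ 2 → met
3. professional liability coverage $1,200,000 ≥ $1,200,000 → met
4. resident-rights training 97 days ago vs limit 90 → not met
5. infection-control audit 23 days ago vs limit 45 → met
6. grievance procedure absent → not met
7. elopement drill 54 days ago vs limit 60 → met
8. fire-alarm system test 84 days ago vs limit 90 → met
9. condition 'provides memory care' holds; dietary services review 187 days ago vs limit 180 → not met
10. certified medication aides 6 ≥ 5 → met
11. resident trust fund surety bond $40,000 < $45,000 → not met
Not met: 1, 4, 6, 9, 11

1, 4, 6, 9, 11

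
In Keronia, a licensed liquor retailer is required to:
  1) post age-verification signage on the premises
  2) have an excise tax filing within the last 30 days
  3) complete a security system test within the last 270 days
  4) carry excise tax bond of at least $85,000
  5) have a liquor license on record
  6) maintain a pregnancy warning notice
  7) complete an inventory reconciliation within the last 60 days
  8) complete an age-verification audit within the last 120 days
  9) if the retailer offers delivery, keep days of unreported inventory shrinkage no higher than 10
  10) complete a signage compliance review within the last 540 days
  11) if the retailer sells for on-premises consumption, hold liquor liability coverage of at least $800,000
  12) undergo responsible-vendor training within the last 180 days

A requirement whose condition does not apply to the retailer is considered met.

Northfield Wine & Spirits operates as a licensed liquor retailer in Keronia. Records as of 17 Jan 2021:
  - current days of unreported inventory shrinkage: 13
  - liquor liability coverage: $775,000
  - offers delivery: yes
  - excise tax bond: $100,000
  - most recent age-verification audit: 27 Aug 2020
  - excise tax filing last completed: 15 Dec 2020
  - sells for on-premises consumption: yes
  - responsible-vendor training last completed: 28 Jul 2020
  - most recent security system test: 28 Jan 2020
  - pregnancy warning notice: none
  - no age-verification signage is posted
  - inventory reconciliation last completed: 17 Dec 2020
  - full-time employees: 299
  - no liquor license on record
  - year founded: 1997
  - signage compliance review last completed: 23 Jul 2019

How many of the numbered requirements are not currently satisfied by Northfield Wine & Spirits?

1. age-verification signage absent → not met
2. excise tax filing 33 days ago vs limit 30 → not met
3. security system test 355 days ago vs limit 270 → not met
4. excise tax bond $100,000 ≥ $85,000 → met
5. liquor license absent → not met
6. pregnancy warning notice absent → not met
7. inventory reconciliation 31 days ago vs limit 60 → met
8. age-verification audit 143 days ago vs limit 120 → not met
9. condition 'offers delivery' holds; days of unreported inventory shrinkage 13 > 10 → not met
10. signage compliance review 544 days ago vs limit 540 → not met
11. condition 'sells for on-premises consumption' holds; liquor liability coverage $775,000 < $800,000 → not met
12. responsible-vendor training 173 days ago vs limit 180 → met
Not met: 9 of 12

9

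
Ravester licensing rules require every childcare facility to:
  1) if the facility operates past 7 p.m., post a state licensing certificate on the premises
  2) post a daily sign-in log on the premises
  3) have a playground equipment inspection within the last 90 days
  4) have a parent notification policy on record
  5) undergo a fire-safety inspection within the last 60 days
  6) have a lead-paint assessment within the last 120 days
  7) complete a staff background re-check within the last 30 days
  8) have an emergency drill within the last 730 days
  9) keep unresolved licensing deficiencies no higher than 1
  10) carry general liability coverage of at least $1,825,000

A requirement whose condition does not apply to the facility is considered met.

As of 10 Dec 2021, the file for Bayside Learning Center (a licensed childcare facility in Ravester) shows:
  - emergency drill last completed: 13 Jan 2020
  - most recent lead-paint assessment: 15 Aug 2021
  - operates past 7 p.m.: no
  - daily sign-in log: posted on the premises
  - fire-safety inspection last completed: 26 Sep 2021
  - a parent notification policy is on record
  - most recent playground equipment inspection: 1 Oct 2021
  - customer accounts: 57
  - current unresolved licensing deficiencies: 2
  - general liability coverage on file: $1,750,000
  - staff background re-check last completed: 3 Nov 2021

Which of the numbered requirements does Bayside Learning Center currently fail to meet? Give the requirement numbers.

1. condition 'operates past 7 p.m.' does not hold → requirement n/a → met
2. daily sign-in log present → met
3. playground equipment inspection 70 days ago vs limit 90 → met
4. parent notification policy present → met
5. fire-safety inspection 75 days ago vs limit 60 → not met
6. lead-paint assessment 117 days ago vs limit 120 → met
7. staff background re-check 37 days ago vs limit 30 → not met
8. emergency drill 697 days ago vs limit 730 → met
9. unresolved licensing deficiencies 2 > 1 → not met
10. general liability coverage $1,750,000 < $1,825,000 → not met
Not met: 5, 7, 9, 10

5, 7, 9, 10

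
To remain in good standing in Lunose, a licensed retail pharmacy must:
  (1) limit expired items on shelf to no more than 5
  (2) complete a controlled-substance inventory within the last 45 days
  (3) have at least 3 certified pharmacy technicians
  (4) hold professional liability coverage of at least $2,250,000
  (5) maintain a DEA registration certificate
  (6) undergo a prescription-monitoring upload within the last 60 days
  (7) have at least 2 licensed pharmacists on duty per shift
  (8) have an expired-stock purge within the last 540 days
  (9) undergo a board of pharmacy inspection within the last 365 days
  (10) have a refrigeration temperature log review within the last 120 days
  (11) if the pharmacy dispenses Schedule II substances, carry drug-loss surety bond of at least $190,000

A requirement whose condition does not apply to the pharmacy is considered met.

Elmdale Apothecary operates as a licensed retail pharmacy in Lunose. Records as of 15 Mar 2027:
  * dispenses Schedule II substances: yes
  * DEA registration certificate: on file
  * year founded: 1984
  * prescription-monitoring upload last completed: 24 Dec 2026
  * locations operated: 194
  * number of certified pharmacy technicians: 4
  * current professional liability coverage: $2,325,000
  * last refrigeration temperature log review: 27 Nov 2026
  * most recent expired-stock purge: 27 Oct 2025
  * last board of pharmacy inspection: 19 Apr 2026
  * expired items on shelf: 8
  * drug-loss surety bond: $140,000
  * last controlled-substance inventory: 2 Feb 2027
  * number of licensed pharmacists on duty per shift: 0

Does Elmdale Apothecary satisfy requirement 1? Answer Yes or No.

1. expired items on shelf 8 > 5 → not met

No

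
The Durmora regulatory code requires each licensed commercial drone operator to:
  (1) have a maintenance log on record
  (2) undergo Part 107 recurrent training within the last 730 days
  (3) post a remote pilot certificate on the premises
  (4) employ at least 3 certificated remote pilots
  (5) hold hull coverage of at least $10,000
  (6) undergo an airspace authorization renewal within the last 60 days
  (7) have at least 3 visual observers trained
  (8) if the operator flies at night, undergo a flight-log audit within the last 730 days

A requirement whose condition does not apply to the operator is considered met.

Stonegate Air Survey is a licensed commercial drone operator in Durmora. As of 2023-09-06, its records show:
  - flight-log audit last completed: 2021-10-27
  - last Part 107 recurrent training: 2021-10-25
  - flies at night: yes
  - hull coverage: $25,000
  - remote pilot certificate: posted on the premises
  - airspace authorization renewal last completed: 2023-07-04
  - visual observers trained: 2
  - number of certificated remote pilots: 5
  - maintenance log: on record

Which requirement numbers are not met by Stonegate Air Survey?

1. maintenance log present → met
2. Part 107 recurrent training 681 days ago vs limit 730 → met
3. remote pilot certificate present → met
4. certificated remote pilots 5 ≥ 3 → met
5. hull coverage $25,000 ≥ $10,000 → met
6. airspace authorization renewal 64 days ago vs limit 60 → not met
7. visual observers trained 2 < 3 → not met
8. condition 'flies at night' holds; flight-log audit 679 days ago vs limit 730 → met
Not met: 6, 7

6, 7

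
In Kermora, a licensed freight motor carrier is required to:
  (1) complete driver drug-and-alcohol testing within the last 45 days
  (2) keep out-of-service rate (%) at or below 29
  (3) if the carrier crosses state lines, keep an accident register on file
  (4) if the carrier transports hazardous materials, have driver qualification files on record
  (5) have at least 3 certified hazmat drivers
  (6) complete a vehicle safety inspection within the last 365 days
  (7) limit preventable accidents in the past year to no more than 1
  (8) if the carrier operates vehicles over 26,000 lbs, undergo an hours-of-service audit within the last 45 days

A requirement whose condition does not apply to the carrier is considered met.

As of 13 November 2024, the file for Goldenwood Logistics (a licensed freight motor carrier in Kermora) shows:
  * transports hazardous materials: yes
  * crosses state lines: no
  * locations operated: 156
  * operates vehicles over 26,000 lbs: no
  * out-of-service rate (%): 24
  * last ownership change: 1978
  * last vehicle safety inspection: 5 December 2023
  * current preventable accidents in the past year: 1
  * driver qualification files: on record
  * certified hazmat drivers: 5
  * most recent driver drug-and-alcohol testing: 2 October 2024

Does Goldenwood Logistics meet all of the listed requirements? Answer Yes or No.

Yes

1. driver drug-and-alcohol testing 42 days ago vs limit 45 → met
2. out-of-service rate (%) 24 ≤ 29 → met
3. condition 'crosses state lines' does not hold → requirement n/a → met
4. condition 'transports hazardous materials' holds; driver qualification files present → met
5. certified hazmat drivers 5 ≥ 3 → met
6. vehicle safety inspection 344 days ago vs limit 365 → met
7. preventable accidents in the past year 1 ≤ 1 → met
8. condition 'operates vehicles over 26,000 lbs' does not hold → requirement n/a → met
All met.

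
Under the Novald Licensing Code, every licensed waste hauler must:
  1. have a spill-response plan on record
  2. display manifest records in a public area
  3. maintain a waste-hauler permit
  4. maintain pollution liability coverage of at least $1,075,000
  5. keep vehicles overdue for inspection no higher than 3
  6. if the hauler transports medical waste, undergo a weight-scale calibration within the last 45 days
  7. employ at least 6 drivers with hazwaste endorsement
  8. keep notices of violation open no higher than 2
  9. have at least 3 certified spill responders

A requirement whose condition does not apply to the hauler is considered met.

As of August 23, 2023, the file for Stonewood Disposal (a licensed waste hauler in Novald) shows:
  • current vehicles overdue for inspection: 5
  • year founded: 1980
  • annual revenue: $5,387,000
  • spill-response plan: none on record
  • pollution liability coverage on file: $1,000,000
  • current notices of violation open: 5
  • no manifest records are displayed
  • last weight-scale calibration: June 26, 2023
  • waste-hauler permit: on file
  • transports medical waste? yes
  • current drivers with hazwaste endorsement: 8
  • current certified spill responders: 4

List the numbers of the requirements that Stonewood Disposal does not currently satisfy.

1, 2, 4, 5, 6, 8

1. spill-response plan absent → not met
2. manifest records absent → not met
3. waste-hauler permit present → met
4. pollution liability coverage $1,000,000 < $1,075,000 → not met
5. vehicles overdue for inspection 5 > 3 → not met
6. condition 'transports medical waste' holds; weight-scale calibration 58 days ago vs limit 45 → not met
7. drivers with hazwaste endorsement 8 ≥ 6 → met
8. notices of violation open 5 > 2 → not met
9. certified spill responders 4 ≥ 3 → met
Not met: 1, 2, 4, 5, 6, 8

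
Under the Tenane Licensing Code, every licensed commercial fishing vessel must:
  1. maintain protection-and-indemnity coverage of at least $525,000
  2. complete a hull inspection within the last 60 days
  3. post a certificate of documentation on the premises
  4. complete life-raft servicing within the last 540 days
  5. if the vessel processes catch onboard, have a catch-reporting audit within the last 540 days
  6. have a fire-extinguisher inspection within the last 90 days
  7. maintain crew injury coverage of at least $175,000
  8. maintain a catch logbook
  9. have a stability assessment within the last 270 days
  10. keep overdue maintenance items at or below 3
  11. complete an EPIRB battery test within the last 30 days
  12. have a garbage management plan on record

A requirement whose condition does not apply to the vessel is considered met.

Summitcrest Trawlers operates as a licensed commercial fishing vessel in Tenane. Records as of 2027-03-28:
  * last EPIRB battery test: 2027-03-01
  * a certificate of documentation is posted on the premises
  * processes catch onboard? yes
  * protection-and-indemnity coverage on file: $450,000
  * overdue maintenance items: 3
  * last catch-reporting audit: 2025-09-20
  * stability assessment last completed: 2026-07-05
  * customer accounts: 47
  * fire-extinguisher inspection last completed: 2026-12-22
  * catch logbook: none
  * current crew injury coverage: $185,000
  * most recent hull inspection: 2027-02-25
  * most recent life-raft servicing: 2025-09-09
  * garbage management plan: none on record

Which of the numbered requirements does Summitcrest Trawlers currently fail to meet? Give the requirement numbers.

1. protection-and-indemnity coverage $450,000 < $525,000 → not met
2. hull inspection 31 days ago vs limit 60 → met
3. certificate of documentation present → met
4. life-raft servicing 565 days ago vs limit 540 → not met
5. condition 'processes catch onboard' holds; catch-reporting audit 554 days ago vs limit 540 → not met
6. fire-extinguisher inspection 96 days ago vs limit 90 → not met
7. crew injury coverage $185,000 ≥ $175,000 → met
8. catch logbook absent → not met
9. stability assessment 266 days ago vs limit 270 → met
10. overdue maintenance items 3 ≤ 3 → met
11. EPIRB battery test 27 days ago vs limit 30 → met
12. garbage management plan absent → not met
Not met: 1, 4, 5, 6, 8, 12

1, 4, 5, 6, 8, 12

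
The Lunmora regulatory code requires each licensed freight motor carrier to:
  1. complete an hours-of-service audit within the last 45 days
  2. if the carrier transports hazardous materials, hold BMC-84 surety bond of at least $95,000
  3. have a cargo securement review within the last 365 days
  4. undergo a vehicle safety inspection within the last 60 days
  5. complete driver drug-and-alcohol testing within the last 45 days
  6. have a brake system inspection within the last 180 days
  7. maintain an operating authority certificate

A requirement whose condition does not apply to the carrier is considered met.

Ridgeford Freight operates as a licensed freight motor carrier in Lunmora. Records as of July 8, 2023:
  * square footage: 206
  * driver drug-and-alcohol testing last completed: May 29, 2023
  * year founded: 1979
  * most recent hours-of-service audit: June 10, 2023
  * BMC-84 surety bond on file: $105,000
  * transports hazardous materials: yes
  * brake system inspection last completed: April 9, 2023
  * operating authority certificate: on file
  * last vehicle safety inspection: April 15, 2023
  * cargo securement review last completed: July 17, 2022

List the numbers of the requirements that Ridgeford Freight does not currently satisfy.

1. hours-of-service audit 28 days ago vs limit 45 → met
2. condition 'transports hazardous materials' holds; BMC-84 surety bond $105,000 ≥ $95,000 → met
3. cargo securement review 356 days ago vs limit 365 → met
4. vehicle safety inspection 84 days ago vs limit 60 → not met
5. driver drug-and-alcohol testing 40 days ago vs limit 45 → met
6. brake system inspection 90 days ago vs limit 180 → met
7. operating authority certificate present → met
Not met: 4

4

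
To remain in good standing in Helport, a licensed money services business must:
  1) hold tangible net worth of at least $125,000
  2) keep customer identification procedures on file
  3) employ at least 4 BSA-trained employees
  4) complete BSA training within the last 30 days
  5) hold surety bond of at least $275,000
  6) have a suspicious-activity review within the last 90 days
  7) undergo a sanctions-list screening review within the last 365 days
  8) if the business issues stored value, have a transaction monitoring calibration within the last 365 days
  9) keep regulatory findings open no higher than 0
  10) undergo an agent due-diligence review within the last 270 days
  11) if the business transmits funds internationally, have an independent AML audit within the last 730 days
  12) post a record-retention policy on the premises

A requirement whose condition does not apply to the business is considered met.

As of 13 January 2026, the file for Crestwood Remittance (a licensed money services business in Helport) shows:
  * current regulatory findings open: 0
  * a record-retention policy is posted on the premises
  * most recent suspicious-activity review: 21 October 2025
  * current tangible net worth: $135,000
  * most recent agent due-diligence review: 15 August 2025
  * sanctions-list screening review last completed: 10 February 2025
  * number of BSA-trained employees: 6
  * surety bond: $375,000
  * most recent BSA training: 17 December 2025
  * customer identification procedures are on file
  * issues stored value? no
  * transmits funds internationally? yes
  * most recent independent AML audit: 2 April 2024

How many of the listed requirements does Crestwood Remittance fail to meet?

0

1. tangible net worth $135,000 ≥ $125,000 → met
2. customer identification procedures present → met
3. BSA-trained employees 6 ≥ 4 → met
4. BSA training 27 days ago vs limit 30 → met
5. surety bond $375,000 ≥ $275,000 → met
6. suspicious-activity review 84 days ago vs limit 90 → met
7. sanctions-list screening review 337 days ago vs limit 365 → met
8. condition 'issues stored value' does not hold → requirement n/a → met
9. regulatory findings open 0 ≤ 0 → met
10. agent due-diligence review 151 days ago vs limit 270 → met
11. condition 'transmits funds internationally' holds; independent AML audit 651 days ago vs limit 730 → met
12. record-retention policy present → met
Not met: 0 of 12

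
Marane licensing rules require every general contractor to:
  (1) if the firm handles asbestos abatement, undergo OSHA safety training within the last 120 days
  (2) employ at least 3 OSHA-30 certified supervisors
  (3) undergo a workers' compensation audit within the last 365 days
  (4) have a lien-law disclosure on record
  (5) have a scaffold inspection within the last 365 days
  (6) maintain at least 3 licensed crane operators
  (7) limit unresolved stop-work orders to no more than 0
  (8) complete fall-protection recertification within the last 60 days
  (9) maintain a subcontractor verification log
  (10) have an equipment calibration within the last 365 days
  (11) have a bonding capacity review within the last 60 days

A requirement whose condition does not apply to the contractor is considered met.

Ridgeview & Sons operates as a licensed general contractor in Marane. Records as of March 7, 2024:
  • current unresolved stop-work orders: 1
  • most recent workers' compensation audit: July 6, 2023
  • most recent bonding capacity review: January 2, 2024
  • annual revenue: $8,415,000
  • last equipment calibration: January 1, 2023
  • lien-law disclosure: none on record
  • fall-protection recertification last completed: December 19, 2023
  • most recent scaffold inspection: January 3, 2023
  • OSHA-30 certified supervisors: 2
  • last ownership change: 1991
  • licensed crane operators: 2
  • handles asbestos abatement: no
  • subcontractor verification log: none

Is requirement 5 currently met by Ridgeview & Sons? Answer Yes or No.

5. scaffold inspection 429 days ago vs limit 365 → not met

No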